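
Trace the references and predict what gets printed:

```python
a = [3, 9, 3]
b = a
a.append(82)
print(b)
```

Key concept: basic list aliasing.
Step by step:
`a = [3, 9, 3]` → a = [3, 9, 3]
`b = a` → b = [3, 9, 3] (same object as a)
`a.append(82)` → a = [3, 9, 3, 82] (same object as b); b = [3, 9, 3, 82] (same object as a)
`print(b)` → prints [3, 9, 3, 82]

Answer: [3, 9, 3, 82]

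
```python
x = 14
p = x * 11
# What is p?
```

Trace:
`x = 14` → x = 14
`p = x * 11` → p = 154
So p = 154

Answer: 154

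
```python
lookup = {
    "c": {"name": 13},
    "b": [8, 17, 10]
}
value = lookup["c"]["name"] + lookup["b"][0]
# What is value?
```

Trace:
`lookup = { ...` → lookup = {'c': {'name': 13}, 'b': [8, 17, 10]}
`value = lookup["c"]["name"] + lookup["b"][0]` → value = 21
So value = 21

Answer: 21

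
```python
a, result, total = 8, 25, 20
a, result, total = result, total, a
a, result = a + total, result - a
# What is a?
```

Trace:
`a, result, total = 8, 25, 20` → a = 8; result = 25; total = 20
`a, result, total = result, total, a` → a = 25; result = 20; total = 8
`a, result = a + total, result - a` → a = 33; result = -5
So a = 33

Answer: 33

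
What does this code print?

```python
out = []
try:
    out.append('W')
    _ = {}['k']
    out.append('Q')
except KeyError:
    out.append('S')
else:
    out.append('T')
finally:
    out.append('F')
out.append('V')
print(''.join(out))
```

Execution trace: 'W' (try body) → 'S' (except KeyError) → 'F' (finally) → 'V' (after the try/except). Output: WSFV

Answer: WSFV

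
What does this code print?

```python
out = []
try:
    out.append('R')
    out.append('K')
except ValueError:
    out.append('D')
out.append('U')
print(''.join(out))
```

Execution trace: 'R' (try body) → 'K' (try body, no exception) → 'U' (after the try/except). Output: RKU

Answer: RKU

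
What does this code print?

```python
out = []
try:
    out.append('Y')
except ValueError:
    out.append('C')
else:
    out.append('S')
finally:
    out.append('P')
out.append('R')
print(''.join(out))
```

Execution trace: 'Y' (try body, no exception) → 'S' (else) → 'P' (finally) → 'R' (after the try/except). Output: YSPR

Answer: YSPR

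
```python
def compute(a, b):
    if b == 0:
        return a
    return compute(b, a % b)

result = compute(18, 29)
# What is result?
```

compute(18, 29) -> compute(29, 18) -> compute(18, 11) -> compute(11, 7) -> compute(7, 4) -> compute(4, 3) -> compute(3, 1) -> compute(1, 0) -> 1

Answer: 1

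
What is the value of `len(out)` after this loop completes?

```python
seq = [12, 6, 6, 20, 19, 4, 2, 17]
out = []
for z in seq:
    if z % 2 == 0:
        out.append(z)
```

Count even numbers in [12, 6, 6, 20, 19, 4, 2, 17]
`out` takes the values: [] → [12] → [12, 6] → [12, 6, 6] → [12, 6, 6, 20] → [12, 6, 6, 20, 4] → [12, 6, 6, 20, 4, 2]
So `len(out)` = 6

Answer: 6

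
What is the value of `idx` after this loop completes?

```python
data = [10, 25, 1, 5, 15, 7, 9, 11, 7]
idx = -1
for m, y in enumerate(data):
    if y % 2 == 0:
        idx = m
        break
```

First even number index in [10, 25, 1, 5, 15, 7, 9, 11, 7]
`idx` takes the values: -1 → 0

Answer: 0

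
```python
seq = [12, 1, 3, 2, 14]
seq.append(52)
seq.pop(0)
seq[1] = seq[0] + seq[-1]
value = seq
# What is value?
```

Trace:
`seq = [12, 1, 3, 2, 14]` → seq = [12, 1, 3, 2, 14]
`seq.append(52)` → seq = [12, 1, 3, 2, 14, 52]
`seq.pop(0)` → seq = [1, 3, 2, 14, 52]
`seq[1] = seq[0] + seq[-1]` → seq = [1, 53, 2, 14, 52]
`value = seq` → value = [1, 53, 2, 14, 52]
So value = [1, 53, 2, 14, 52]

Answer: [1, 53, 2, 14, 52]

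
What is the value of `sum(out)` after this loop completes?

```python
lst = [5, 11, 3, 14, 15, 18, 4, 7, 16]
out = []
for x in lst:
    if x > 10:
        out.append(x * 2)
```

Sum of doubled values > 10
`out` takes the values: [] → [22] → [22, 28] → [22, 28, 30] → [22, 28, 30, 36] → [22, 28, 30, 36, 32]
So `sum(out)` = 148

Answer: 148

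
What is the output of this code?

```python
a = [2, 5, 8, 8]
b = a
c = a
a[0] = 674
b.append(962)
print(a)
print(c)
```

Key concept: multiple aliases.
Step by step:
`a = [2, 5, 8, 8]` → a = [2, 5, 8, 8]
`b = a` → b = [2, 5, 8, 8] (same object as a)
`c = a` → c = [2, 5, 8, 8] (same object as a, b)
`a[0] = 674` → a = [674, 5, 8, 8] (same object as b, c); b = [674, 5, 8, 8] (same object as a, c); c = [674, 5, 8, 8] (same object as a, b)
`b.append(962)` → a = [674, 5, 8, 8, 962] (same object as b, c); b = [674, 5, 8, 8, 962] (same object as a, c); c = [674, 5, 8, 8, 962] (same object as a, b)
`print(a)` → prints [674, 5, 8, 8, 962]
`print(c)` → prints [674, 5, 8, 8, 962]

Answer:
[674, 5, 8, 8, 962]
[674, 5, 8, 8, 962]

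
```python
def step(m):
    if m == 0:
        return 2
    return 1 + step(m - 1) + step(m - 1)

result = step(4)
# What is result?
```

step(m) = 1 + 2·step(m-1), step(0)=2. Closed form: (2+1)·2^4 - 1 = 47.

Answer: 47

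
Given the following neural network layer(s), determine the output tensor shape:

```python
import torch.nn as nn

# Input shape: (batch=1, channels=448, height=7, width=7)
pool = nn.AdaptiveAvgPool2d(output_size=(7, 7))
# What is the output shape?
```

Input: (1, 448, 7, 7) -> Output: (1, 448, 7, 7)

Answer: (1, 448, 7, 7)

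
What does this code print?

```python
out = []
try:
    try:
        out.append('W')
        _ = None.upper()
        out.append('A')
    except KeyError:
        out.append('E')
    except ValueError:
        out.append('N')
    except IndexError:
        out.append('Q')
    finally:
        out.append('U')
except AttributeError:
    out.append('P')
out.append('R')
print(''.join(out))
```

Execution trace: 'W' (inner try body) → 'U' (inner finally) → 'P' (outer except AttributeError) → 'R' (after the try/except). Output: WUPR

Answer: WUPR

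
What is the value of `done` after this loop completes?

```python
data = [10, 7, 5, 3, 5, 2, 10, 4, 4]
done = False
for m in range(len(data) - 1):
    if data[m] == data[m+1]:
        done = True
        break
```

Check consecutive duplicates in [10, 7, 5, 3, 5, 2, 10, 4, 4]
`done` takes the values: False → True

Answer: True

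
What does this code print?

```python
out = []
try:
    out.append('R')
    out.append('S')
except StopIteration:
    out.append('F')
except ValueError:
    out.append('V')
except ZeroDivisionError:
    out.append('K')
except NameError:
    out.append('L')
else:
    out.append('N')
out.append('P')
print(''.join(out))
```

Execution trace: 'R' (try body) → 'S' (try body, no exception) → 'N' (else) → 'P' (after the try/except). Output: RSNP

Answer: RSNP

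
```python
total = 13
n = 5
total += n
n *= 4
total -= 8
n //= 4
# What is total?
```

Trace:
`total = 13` → total = 13
`n = 5` → n = 5
`total += n` → total = 18
`n *= 4` → n = 20
`total -= 8` → total = 10
`n //= 4` → n = 5
So total = 10

Answer: 10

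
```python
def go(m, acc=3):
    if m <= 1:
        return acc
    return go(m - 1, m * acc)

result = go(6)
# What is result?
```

Accumulator trace (n, acc): (6, 3) -> (5, 18) -> (4, 90) -> (3, 360) -> (2, 1080) -> (1, 2160) -> return 2160

Answer: 2160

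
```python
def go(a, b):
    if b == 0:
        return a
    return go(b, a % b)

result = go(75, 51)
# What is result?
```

go(75, 51) -> go(51, 24) -> go(24, 3) -> go(3, 0) -> 3

Answer: 3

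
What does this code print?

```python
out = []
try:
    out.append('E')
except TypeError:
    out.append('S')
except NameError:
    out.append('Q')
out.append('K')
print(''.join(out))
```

Execution trace: 'E' (try body, no exception) → 'K' (after the try/except). Output: EK

Answer: EK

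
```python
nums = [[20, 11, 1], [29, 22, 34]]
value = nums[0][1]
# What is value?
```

Trace:
`nums = [[20, 11, 1], [29, 22, 34]]` → nums = [[20, 11, 1], [29, 22, 34]]
`value = nums[0][1]` → value = 11
So value = 11

Answer: 11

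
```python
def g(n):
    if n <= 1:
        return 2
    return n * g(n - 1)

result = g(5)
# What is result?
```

g(5) = 5 * 4 * 3 * 2 * 2 = 240

Answer: 240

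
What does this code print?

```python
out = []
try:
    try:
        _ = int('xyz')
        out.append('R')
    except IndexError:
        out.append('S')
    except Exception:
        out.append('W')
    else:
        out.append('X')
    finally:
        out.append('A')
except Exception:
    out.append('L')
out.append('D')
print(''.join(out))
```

Execution trace: 'W' (inner except Exception) → 'A' (inner finally) → 'D' (after the try/except). Output: WAD

Answer: WAD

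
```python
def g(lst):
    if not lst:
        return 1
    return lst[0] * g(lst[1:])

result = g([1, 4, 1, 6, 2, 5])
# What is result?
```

Product over [1, 4, 1, 6, 2, 5] = 1 * 4 * 1 * 6 * 2 * 5 = 240

Answer: 240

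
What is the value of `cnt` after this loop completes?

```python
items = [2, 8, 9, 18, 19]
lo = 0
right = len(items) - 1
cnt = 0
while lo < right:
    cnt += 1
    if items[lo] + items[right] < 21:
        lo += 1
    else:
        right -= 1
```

Steps to find pair summing to 21
`cnt` takes the values: 0 → 1 → 2 → 3 → 4

Answer: 4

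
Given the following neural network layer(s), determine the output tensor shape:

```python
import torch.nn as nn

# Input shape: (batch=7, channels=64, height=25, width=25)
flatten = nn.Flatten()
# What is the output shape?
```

Input: (7, 64, 25, 25) -> Output: (7, 40000)

Answer: (7, 40000)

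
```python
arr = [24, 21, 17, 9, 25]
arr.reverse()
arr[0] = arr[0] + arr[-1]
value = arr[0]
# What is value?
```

Trace:
`arr = [24, 21, 17, 9, 25]` → arr = [24, 21, 17, 9, 25]
`arr.reverse()` → arr = [25, 9, 17, 21, 24]
`arr[0] = arr[0] + arr[-1]` → arr = [49, 9, 17, 21, 24]
`value = arr[0]` → value = 49
So value = 49

Answer: 49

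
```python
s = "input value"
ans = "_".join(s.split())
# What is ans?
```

Trace:
`s = "input value"` → s = 'input value'
`ans = "_".join(s.split())` → ans = 'input_value'
So ans = 'input_value'

Answer: 'input_value'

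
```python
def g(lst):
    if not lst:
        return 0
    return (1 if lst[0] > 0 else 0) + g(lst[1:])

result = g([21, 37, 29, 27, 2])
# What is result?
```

Count of positive elements in [21, 37, 29, 27, 2] = 5

Answer: 5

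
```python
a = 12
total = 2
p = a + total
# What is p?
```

Trace:
`a = 12` → a = 12
`total = 2` → total = 2
`p = a + total` → p = 14
So p = 14

Answer: 14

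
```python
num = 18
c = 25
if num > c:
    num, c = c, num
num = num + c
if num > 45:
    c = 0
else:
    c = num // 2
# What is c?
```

Trace:
`num = 18` → num = 18
`c = 25` → c = 25
`if num > c: ...` → num > c is False → no variable changes
`num = num + c` → num = 43
`if num > 45: ...` → num > 45 is False, take else branch → c = 21
So c = 21

Answer: 21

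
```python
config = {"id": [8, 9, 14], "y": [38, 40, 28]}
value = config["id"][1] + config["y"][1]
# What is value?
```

Trace:
`config = {"id": [8, 9, 14], "y": [38, 40, 28]}` → config = {'id': [8, 9, 14], 'y': [38, 40, 28]}
`value = config["id"][1] + config["y"][1]` → value = 49
So value = 49

Answer: 49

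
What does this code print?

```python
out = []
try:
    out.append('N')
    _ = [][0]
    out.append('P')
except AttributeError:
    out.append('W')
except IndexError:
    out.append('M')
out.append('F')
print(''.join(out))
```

Execution trace: 'N' (try body) → 'M' (except IndexError) → 'F' (after the try/except). Output: NMF

Answer: NMF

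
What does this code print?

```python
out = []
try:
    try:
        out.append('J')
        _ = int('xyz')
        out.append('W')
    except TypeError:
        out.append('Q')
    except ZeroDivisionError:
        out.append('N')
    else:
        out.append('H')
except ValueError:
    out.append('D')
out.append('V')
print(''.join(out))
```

Execution trace: 'J' (try body) → 'D' (outer except ValueError) → 'V' (after the try/except). Output: JDV

Answer: JDV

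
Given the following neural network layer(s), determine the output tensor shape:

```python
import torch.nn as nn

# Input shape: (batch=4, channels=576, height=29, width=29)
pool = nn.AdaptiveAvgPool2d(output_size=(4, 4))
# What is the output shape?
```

Input: (4, 576, 29, 29) -> Output: (4, 576, 4, 4)

Answer: (4, 576, 4, 4)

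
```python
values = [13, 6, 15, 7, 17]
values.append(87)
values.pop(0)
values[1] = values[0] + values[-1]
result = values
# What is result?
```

Trace:
`values = [13, 6, 15, 7, 17]` → values = [13, 6, 15, 7, 17]
`values.append(87)` → values = [13, 6, 15, 7, 17, 87]
`values.pop(0)` → values = [6, 15, 7, 17, 87]
`values[1] = values[0] + values[-1]` → values = [6, 93, 7, 17, 87]
`result = values` → result = [6, 93, 7, 17, 87]
So result = [6, 93, 7, 17, 87]

Answer: [6, 93, 7, 17, 87]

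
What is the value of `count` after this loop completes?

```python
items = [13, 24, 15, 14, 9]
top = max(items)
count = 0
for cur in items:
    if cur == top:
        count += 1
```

Count of max value 24 in [13, 24, 15, 14, 9]
`count` takes the values: 0 → 1

Answer: 1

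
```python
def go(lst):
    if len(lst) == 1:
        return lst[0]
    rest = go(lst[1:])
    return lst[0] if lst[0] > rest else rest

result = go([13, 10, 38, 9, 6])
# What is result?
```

Recursive max over [13, 10, 38, 9, 6] = 38

Answer: 38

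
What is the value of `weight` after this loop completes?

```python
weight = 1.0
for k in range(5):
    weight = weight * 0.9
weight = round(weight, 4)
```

Exponential decay: 1.0 * 0.9^5
`weight` takes the values: 1.0 → 0.9 → 0.81 → 0.729 → 0.6561 → 0.59049 → 0.5905

Answer: 0.5905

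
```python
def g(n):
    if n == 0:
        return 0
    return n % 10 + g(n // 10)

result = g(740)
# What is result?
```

Sum of digits of 740: 0 + 4 + 7 = 11

Answer: 11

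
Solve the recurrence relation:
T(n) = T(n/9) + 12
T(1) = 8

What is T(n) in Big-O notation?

Each step divides n by 9 and adds 12. After log_9(n) steps we reach T(1)=8. So T(n) = 12·log_9(n) + 8 = O(log n).

Answer: O(log n)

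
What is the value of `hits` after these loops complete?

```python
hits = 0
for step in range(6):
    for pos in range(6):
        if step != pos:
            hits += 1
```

6² - 6 (exclude diagonal)
`hits` takes the values: 0 → 1 → 2 → 3 → 4 → 5 → 6 → 7 → 8 → 9 → 10 → 11 → 12 → 13 → 14 → 15 → 16 → 17 → 18 → 19 → 20 → 21 → 22 → 23 → 24 → 25 → 26 → 27 → 28 → 29 → 30

Answer: 30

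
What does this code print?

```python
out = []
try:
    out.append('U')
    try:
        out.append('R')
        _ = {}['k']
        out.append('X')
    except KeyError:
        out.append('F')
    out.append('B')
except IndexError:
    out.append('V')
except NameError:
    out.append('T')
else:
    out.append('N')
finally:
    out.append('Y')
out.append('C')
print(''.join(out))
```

Execution trace: 'U' (try body) → 'R' (inner try body) → 'F' (inner except KeyError) → 'B' (try body, no exception) → 'N' (else) → 'Y' (finally) → 'C' (after the try/except). Output: URFBNYC

Answer: URFBNYC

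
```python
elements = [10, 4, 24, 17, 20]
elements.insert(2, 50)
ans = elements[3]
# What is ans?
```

Trace:
`elements = [10, 4, 24, 17, 20]` → elements = [10, 4, 24, 17, 20]
`elements.insert(2, 50)` → elements = [10, 4, 50, 24, 17, 20]
`ans = elements[3]` → ans = 24
So ans = 24

Answer: 24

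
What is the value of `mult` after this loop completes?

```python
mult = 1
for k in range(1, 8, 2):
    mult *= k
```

Product of 1, 3, 5, ... up to 7
`mult` takes the values: 1 → 3 → 15 → 105

Answer: 105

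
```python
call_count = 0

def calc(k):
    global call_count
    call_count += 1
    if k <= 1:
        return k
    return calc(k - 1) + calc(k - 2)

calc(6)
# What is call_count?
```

Calls(k) = 1 + Calls(k-1) + Calls(k-2); Calls(0)=Calls(1)=1. For k=6 this gives 25.

Answer: 25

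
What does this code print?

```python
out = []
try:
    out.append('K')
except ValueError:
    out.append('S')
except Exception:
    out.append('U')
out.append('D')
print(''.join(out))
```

Execution trace: 'K' (try body, no exception) → 'D' (after the try/except). Output: KD

Answer: KD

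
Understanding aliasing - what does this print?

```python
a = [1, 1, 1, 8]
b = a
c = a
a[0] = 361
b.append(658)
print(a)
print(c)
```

Key concept: multiple aliases.
Step by step:
`a = [1, 1, 1, 8]` → a = [1, 1, 1, 8]
`b = a` → b = [1, 1, 1, 8] (same object as a)
`c = a` → c = [1, 1, 1, 8] (same object as a, b)
`a[0] = 361` → a = [361, 1, 1, 8] (same object as b, c); b = [361, 1, 1, 8] (same object as a, c); c = [361, 1, 1, 8] (same object as a, b)
`b.append(658)` → a = [361, 1, 1, 8, 658] (same object as b, c); b = [361, 1, 1, 8, 658] (same object as a, c); c = [361, 1, 1, 8, 658] (same object as a, b)
`print(a)` → prints [361, 1, 1, 8, 658]
`print(c)` → prints [361, 1, 1, 8, 658]

Answer:
[361, 1, 1, 8, 658]
[361, 1, 1, 8, 658]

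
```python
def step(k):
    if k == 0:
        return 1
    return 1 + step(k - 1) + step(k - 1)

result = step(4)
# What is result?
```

step(k) = 1 + 2·step(k-1), step(0)=1. Closed form: (1+1)·2^4 - 1 = 31.

Answer: 31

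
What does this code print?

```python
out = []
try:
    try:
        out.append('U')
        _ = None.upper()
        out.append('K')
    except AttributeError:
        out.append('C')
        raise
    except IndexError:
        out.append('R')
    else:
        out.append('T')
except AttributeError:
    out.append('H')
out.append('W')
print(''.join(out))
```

Execution trace: 'U' (inner try body) → 'C' (inner except AttributeError) → 'H' (outer except AttributeError) → 'W' (after the try/except). Output: UCHW

Answer: UCHW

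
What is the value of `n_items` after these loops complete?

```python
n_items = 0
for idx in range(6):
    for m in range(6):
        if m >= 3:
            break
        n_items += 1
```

Inner breaks at 3, outer runs 6 times
`n_items` takes the values: 0 → 1 → 2 → 3 → 4 → 5 → 6 → 7 → 8 → 9 → 10 → 11 → 12 → 13 → 14 → 15 → 16 → 17 → 18

Answer: 18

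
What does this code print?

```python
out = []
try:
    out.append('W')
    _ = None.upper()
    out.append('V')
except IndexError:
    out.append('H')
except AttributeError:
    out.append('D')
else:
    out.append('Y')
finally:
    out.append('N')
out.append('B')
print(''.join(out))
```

Execution trace: 'W' (try body) → 'D' (except AttributeError) → 'N' (finally) → 'B' (after the try/except). Output: WDNB

Answer: WDNB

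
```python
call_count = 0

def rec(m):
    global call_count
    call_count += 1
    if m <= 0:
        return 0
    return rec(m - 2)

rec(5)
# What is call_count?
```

Linear recursion stepping by 2: 4 calls from m=5 down to ≤0.

Answer: 4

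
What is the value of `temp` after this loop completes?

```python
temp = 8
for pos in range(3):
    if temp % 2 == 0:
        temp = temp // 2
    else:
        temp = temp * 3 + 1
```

Collatz-style transformation from 8
`temp` takes the values: 8 → 4 → 2 → 1

Answer: 1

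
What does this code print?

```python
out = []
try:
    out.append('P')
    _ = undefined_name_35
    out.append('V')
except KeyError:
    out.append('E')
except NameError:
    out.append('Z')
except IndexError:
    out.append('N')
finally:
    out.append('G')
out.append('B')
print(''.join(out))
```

Execution trace: 'P' (try body) → 'Z' (except NameError) → 'G' (finally) → 'B' (after the try/except). Output: PZGB

Answer: PZGB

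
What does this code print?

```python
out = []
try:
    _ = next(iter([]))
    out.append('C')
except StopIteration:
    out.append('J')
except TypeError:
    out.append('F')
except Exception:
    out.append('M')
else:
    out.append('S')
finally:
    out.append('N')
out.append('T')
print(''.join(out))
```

Execution trace: 'J' (except StopIteration) → 'N' (finally) → 'T' (after the try/except). Output: JNT

Answer: JNT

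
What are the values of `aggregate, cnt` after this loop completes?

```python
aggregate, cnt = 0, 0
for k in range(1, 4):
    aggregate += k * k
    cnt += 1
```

Sum of squares and count
`aggregate, cnt` takes the values: (0, 0) → (1, 0) → (1, 1) → (5, 1) → (5, 2) → (14, 2) → (14, 3)

Answer: 14, 3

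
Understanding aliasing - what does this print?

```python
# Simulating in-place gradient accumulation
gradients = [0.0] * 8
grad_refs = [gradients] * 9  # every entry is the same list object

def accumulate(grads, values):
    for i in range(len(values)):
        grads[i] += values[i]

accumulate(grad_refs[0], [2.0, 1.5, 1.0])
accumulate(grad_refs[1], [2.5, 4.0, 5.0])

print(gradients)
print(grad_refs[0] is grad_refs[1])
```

Key concept: gradient accumulation aliasing.
Step by step:
`gradients = [0.0] * 8` → gradients = [0.0, 0.0, 0.0, 0.0, 0.0, 0.0, 0.0, 0.0]
`grad_refs = [gradients] * 9` → grad_refs = [[0.0, 0.0, 0.0, 0.0, 0.0, 0.0, 0.0, 0.0], [0.0, 0.0, 0.0, 0.0, 0.0, 0.0, 0.0, 0.0], [0.0, 0.0, 0.0, 0.0, 0.0, 0.0, 0.0, 0.0], [0.0, 0.0, 0.0, 0.0, 0.0, 0.0, 0.0, 0.0], [0.0, 0.0, 0.0, 0.0, 0.0, 0.0, 0.0, 0.0], [0.0, 0.0, 0.0, 0.0, 0.0, 0.0, 0.0, 0.0], [0.0, 0.0, 0.0, 0.0, 0.0, 0.0, 0.0, 0.0], [0.0, 0.0, 0.0, 0.0, 0.0, 0.0, 0.0, 0.0], [0.0, 0.0, 0.0, 0.0, 0.0, 0.0, 0.0, 0.0]]
`accumulate(grad_refs[0], [2.0, 1.5, 1.0])` → gradients = [2.0, 1.5, 1.0, 0.0, 0.0, 0.0, 0.0, 0.0]; grad_refs = [[2.0, 1.5, 1.0, 0.0, 0.0, 0.0, 0.0, 0.0], [2.0, 1.5, 1.0, 0.0, 0.0, 0.0, 0.0, 0.0], [2.0, 1.5, 1.0, 0.0, 0.0, 0.0, 0.0, 0.0], [2.0, 1.5, 1.0, 0.0, 0.0, 0.0, 0.0, 0.0], [2.0, 1.5, 1.0, 0.0, 0.0, 0.0, 0.0, 0.0], [2.0, 1.5, 1.0, 0.0, 0.0, 0.0, 0.0, 0.0], [2.0, 1.5, 1.0, 0.0, 0.0, 0.0, 0.0, 0.0], [2.0, 1.5, 1.0, 0.0, 0.0, 0.0, 0.0, 0.0], [2.0, 1.5, 1.0, 0.0, 0.0, 0.0, 0.0, 0.0]]
`accumulate(grad_refs[1], [2.5, 4.0, 5.0])` → gradients = [4.5, 5.5, 6.0, 0.0, 0.0, 0.0, 0.0, 0.0]; grad_refs = [[4.5, 5.5, 6.0, 0.0, 0.0, 0.0, 0.0, 0.0], [4.5, 5.5, 6.0, 0.0, 0.0, 0.0, 0.0, 0.0], [4.5, 5.5, 6.0, 0.0, 0.0, 0.0, 0.0, 0.0], [4.5, 5.5, 6.0, 0.0, 0.0, 0.0, 0.0, 0.0], [4.5, 5.5, 6.0, 0.0, 0.0, 0.0, 0.0, 0.0], [4.5, 5.5, 6.0, 0.0, 0.0, 0.0, 0.0, 0.0], [4.5, 5.5, 6.0, 0.0, 0.0, 0.0, 0.0, 0.0], [4.5, 5.5, 6.0, 0.0, 0.0, 0.0, 0.0, 0.0], [4.5, 5.5, 6.0, 0.0, 0.0, 0.0, 0.0, 0.0]]
`print(gradients)` → prints [4.5, 5.5, 6.0, 0.0, 0.0, 0.0, 0.0, 0.0]
`print(grad_refs[0] is grad_refs[1])` → prints True

Answer:
[4.5, 5.5, 6.0, 0.0, 0.0, 0.0, 0.0, 0.0]
True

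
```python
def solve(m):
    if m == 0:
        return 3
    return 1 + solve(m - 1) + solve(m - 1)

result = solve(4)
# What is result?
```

solve(m) = 1 + 2·solve(m-1), solve(0)=3. Closed form: (3+1)·2^4 - 1 = 63.

Answer: 63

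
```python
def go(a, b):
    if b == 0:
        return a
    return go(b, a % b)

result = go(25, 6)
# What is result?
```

go(25, 6) -> go(6, 1) -> go(1, 0) -> 1

Answer: 1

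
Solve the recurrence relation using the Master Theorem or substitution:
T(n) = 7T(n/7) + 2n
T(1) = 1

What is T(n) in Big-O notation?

By Master Theorem: a=7, b=7, f(n)=2n. Since log_7(7) = 1 and f(n) = Θ(n^1), Case 2 applies. T(n) = O(n log n).

Answer: O(n log n)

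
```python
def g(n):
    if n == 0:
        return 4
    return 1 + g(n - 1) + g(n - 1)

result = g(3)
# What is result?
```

g(n) = 1 + 2·g(n-1), g(0)=4. Closed form: (4+1)·2^3 - 1 = 39.

Answer: 39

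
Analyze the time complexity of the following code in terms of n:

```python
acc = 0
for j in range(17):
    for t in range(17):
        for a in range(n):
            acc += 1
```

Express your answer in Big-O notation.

Each loop level contributes: 1 × 1 × n. Multiplying the contributions gives O(n).

Answer: O(n)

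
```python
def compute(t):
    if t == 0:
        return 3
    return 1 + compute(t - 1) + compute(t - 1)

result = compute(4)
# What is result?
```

compute(t) = 1 + 2·compute(t-1), compute(0)=3. Closed form: (3+1)·2^4 - 1 = 63.

Answer: 63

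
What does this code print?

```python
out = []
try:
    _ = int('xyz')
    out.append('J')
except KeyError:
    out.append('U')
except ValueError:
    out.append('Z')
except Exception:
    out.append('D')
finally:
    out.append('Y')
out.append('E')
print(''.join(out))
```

Execution trace: 'Z' (except ValueError) → 'Y' (finally) → 'E' (after the try/except). Output: ZYE

Answer: ZYE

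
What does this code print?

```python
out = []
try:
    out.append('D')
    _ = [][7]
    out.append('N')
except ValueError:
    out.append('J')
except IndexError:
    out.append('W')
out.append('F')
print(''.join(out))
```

Execution trace: 'D' (try body) → 'W' (except IndexError) → 'F' (after the try/except). Output: DWF

Answer: DWF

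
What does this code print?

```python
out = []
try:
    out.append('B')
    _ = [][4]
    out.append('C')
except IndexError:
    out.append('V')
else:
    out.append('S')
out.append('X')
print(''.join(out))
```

Execution trace: 'B' (try body) → 'V' (except IndexError) → 'X' (after the try/except). Output: BVX

Answer: BVX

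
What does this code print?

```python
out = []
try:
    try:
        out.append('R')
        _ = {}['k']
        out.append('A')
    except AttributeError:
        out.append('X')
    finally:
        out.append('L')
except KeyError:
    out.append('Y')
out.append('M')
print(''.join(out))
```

Execution trace: 'R' (try body) → 'L' (finally) → 'Y' (outer except KeyError) → 'M' (after the try/except). Output: RLYM

Answer: RLYM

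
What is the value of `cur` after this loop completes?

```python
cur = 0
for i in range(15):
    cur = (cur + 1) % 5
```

Increment mod 5, 15 times = 0
`cur` takes the values: 0 → 1 → 2 → 3 → 4 → 0 → 1 → 2 → 3 → 4 → 0 → 1 → 2 → 3 → 4 → 0

Answer: 0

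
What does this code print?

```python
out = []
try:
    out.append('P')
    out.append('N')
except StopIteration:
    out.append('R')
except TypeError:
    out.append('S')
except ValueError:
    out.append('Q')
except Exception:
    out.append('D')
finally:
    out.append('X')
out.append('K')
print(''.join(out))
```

Execution trace: 'P' (try body) → 'N' (try body, no exception) → 'X' (finally) → 'K' (after the try/except). Output: PNXK

Answer: PNXK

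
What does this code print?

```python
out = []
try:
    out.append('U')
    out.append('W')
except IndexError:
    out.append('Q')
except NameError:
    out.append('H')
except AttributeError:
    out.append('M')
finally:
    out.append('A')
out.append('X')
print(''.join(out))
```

Execution trace: 'U' (try body) → 'W' (try body, no exception) → 'A' (finally) → 'X' (after the try/except). Output: UWAX

Answer: UWAX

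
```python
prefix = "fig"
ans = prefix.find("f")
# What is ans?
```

Trace:
`prefix = "fig"` → prefix = 'fig'
`ans = prefix.find("f")` → ans = 0
So ans = 0

Answer: 0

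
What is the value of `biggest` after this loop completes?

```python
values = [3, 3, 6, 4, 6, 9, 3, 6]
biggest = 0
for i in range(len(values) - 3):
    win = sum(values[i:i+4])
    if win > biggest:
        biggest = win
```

Max sum of 4-element window in [3, 3, 6, 4, 6, 9, 3, 6]
`biggest` takes the values: 0 → 16 → 19 → 25

Answer: 25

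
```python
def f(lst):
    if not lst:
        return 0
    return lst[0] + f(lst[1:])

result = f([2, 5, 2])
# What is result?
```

2 + 5 + 2 + 0 = 9

Answer: 9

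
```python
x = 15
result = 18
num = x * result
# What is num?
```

Trace:
`x = 15` → x = 15
`result = 18` → result = 18
`num = x * result` → num = 270
So num = 270

Answer: 270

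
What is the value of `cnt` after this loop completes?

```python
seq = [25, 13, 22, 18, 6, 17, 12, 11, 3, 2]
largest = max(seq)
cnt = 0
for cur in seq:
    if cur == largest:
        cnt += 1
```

Count of max value 25 in [25, 13, 22, 18, 6, 17, 12, 11, 3, 2]
`cnt` takes the values: 0 → 1

Answer: 1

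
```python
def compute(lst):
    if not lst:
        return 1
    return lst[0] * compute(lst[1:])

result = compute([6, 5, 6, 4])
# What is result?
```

Product over [6, 5, 6, 4] = 6 * 5 * 6 * 4 = 720

Answer: 720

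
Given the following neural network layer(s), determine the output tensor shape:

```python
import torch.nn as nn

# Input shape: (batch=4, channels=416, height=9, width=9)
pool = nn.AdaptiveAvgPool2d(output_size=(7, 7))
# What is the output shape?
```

Input: (4, 416, 9, 9) -> Output: (4, 416, 7, 7)

Answer: (4, 416, 7, 7)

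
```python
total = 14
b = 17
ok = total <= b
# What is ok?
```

Trace:
`total = 14` → total = 14
`b = 17` → b = 17
`ok = total <= b` → ok = True
So ok = True

Answer: True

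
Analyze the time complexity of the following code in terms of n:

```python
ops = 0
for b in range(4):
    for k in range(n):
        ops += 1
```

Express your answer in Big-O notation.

Each loop level contributes: 1 × n. Multiplying the contributions gives O(n).

Answer: O(n)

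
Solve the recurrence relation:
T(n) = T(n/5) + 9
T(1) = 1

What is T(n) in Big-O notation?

Each step divides n by 5 and adds 9. After log_5(n) steps we reach T(1)=1. So T(n) = 9·log_5(n) + 1 = O(log n).

Answer: O(log n)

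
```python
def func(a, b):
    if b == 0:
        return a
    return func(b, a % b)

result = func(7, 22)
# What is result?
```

func(7, 22) -> func(22, 7) -> func(7, 1) -> func(1, 0) -> 1

Answer: 1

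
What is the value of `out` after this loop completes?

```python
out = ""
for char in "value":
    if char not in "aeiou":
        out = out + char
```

Remove vowels from 'value'
`out` takes the values: "" → "v" → "vl"

Answer: "vl"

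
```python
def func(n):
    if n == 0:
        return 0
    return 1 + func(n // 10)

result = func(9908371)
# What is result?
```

Count of digits of 9908371: 7

Answer: 7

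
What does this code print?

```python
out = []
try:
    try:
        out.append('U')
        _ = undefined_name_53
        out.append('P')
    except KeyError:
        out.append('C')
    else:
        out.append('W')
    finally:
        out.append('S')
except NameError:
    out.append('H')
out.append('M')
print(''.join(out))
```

Execution trace: 'U' (try body) → 'S' (finally) → 'H' (outer except NameError) → 'M' (after the try/except). Output: USHM

Answer: USHM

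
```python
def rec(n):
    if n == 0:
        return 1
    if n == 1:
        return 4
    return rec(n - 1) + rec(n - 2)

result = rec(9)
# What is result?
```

Build up from base cases: rec(0)=1, rec(1)=4, rec(2)=5, rec(3)=9, rec(4)=14, rec(5)=23, rec(6)=37, ..., rec(9)=157

Answer: 157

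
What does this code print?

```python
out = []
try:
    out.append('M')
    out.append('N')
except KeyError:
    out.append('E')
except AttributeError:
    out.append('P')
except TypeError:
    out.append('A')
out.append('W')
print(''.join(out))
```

Execution trace: 'M' (try body) → 'N' (try body, no exception) → 'W' (after the try/except). Output: MNW

Answer: MNW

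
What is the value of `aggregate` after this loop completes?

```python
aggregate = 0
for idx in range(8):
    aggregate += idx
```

Sum of 0 to 7 = 28
`aggregate` takes the values: 0 → 1 → 3 → 6 → 10 → 15 → 21 → 28

Answer: 28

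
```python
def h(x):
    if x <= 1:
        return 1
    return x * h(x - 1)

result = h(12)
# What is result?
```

h(12) = 12 * 11 * 10 * 9 * 8 * 7 * 6 * 5 * 4 * 3 * 2 * 1 = 479001600

Answer: 479001600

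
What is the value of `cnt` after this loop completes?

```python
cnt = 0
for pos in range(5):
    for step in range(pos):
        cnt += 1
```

Triangle number: 0+1+2+...+4
`cnt` takes the values: 0 → 1 → 2 → 3 → 4 → 5 → 6 → 7 → 8 → 9 → 10

Answer: 10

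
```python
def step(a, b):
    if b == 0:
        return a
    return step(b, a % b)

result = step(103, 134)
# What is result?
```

step(103, 134) -> step(134, 103) -> step(103, 31) -> step(31, 10) -> step(10, 1) -> step(1, 0) -> 1

Answer: 1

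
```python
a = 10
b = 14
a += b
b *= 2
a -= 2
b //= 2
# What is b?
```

Trace:
`a = 10` → a = 10
`b = 14` → b = 14
`a += b` → a = 24
`b *= 2` → b = 28
`a -= 2` → a = 22
`b //= 2` → b = 14
So b = 14

Answer: 14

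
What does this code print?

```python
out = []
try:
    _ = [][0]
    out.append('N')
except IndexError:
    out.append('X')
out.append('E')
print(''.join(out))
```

Execution trace: 'X' (except IndexError) → 'E' (after the try/except). Output: XE

Answer: XE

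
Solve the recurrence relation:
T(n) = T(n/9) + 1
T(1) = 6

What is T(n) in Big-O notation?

Each step divides n by 9 and adds 1. After log_9(n) steps we reach T(1)=6. So T(n) = 1·log_9(n) + 6 = O(log n).

Answer: O(log n)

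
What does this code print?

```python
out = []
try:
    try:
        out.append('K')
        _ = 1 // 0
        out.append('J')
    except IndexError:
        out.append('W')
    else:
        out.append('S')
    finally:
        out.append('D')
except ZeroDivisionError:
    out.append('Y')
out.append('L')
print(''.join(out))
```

Execution trace: 'K' (try body) → 'D' (finally) → 'Y' (outer except ZeroDivisionError) → 'L' (after the try/except). Output: KDYL

Answer: KDYL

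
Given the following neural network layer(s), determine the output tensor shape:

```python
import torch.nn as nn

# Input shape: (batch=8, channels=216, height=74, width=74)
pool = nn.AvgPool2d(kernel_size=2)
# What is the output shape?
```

Input: (8, 216, 74, 74) -> Output: (8, 216, 37, 37)

Answer: (8, 216, 37, 37)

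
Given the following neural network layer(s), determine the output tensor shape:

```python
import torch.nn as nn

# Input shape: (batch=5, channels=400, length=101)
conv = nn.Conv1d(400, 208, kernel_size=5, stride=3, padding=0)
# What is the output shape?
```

Input: (5, 400, 101) -> Output: (5, 208, 33)

Answer: (5, 208, 33)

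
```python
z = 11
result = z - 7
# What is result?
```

Trace:
`z = 11` → z = 11
`result = z - 7` → result = 4
So result = 4

Answer: 4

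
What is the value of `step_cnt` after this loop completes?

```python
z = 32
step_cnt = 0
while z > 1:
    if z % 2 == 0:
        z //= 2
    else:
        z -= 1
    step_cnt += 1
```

Steps to reduce 32 to 1
`step_cnt` takes the values: 0 → 1 → 2 → 3 → 4 → 5

Answer: 5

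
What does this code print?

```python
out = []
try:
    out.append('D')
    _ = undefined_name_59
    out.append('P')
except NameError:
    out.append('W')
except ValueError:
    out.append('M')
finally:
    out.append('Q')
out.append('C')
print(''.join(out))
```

Execution trace: 'D' (try body) → 'W' (except NameError) → 'Q' (finally) → 'C' (after the try/except). Output: DWQC

Answer: DWQC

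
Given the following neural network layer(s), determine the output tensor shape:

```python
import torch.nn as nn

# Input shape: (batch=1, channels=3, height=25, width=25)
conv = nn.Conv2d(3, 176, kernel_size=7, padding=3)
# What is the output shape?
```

Input: (1, 3, 25, 25) -> Output: (1, 176, 25, 25)

Answer: (1, 176, 25, 25)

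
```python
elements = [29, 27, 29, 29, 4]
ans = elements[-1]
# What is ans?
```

Trace:
`elements = [29, 27, 29, 29, 4]` → elements = [29, 27, 29, 29, 4]
`ans = elements[-1]` → ans = 4
So ans = 4

Answer: 4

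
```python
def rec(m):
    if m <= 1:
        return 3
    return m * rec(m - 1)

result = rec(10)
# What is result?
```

rec(10) = 10 * 9 * 8 * 7 * 6 * 5 * 4 * 3 * 2 * 3 = 10886400

Answer: 10886400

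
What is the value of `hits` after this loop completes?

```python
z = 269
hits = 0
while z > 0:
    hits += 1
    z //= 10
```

Count digits by repeated division by 10
`hits` takes the values: 0 → 1 → 2 → 3

Answer: 3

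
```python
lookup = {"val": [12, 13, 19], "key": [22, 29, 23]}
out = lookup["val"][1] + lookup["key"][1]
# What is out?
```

Trace:
`lookup = {"val": [12, 13, 19], "key": [22, 29, 23]}` → lookup = {'val': [12, 13, 19], 'key': [22, 29, 23]}
`out = lookup["val"][1] + lookup["key"][1]` → out = 42
So out = 42

Answer: 42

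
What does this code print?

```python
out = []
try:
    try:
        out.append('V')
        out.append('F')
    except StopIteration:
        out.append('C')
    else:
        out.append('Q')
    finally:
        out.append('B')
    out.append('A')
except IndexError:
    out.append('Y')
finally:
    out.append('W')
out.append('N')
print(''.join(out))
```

Execution trace: 'V' (inner try body) → 'F' (inner try body, no exception) → 'Q' (inner else) → 'B' (inner finally) → 'A' (try body, no exception) → 'W' (finally) → 'N' (after the try/except). Output: VFQBAWN

Answer: VFQBAWN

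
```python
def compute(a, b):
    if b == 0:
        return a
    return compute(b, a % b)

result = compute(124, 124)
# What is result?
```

compute(124, 124) -> compute(124, 0) -> 124

Answer: 124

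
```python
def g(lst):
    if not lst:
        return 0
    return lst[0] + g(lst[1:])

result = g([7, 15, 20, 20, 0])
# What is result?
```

7 + 15 + 20 + 20 + 0 + 0 = 62

Answer: 62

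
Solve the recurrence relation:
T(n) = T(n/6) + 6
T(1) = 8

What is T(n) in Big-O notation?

Each step divides n by 6 and adds 6. After log_6(n) steps we reach T(1)=8. So T(n) = 6·log_6(n) + 8 = O(log n).

Answer: O(log n)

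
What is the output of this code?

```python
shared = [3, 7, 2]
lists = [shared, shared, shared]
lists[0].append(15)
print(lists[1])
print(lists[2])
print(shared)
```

Key concept: list of same reference.
Step by step:
`shared = [3, 7, 2]` → shared = [3, 7, 2]
`lists = [shared, shared, shared]` → lists = [[3, 7, 2], [3, 7, 2], [3, 7, 2]]
`lists[0].append(15)` → shared = [3, 7, 2, 15]; lists = [[3, 7, 2, 15], [3, 7, 2, 15], [3, 7, 2, 15]]
`print(lists[1])` → prints [3, 7, 2, 15]
`print(lists[2])` → prints [3, 7, 2, 15]
`print(shared)` → prints [3, 7, 2, 15]

Answer:
[3, 7, 2, 15]
[3, 7, 2, 15]
[3, 7, 2, 15]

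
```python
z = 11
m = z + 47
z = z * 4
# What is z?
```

Trace:
`z = 11` → z = 11
`m = z + 47` → m = 58
`z = z * 4` → z = 44
So z = 44

Answer: 44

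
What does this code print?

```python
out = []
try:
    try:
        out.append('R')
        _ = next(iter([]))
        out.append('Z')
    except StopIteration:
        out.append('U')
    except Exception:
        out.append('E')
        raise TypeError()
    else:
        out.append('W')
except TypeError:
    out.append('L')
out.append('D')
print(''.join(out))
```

Execution trace: 'R' (try body) → 'U' (except StopIteration) → 'D' (after the try/except). Output: RUD

Answer: RUD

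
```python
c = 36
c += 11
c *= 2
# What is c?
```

Trace:
`c = 36` → c = 36
`c += 11` → c = 47
`c *= 2` → c = 94
So c = 94

Answer: 94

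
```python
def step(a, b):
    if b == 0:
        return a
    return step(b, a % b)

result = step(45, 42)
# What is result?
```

step(45, 42) -> step(42, 3) -> step(3, 0) -> 3

Answer: 3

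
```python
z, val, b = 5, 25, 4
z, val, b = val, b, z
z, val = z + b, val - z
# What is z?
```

Trace:
`z, val, b = 5, 25, 4` → z = 5; val = 25; b = 4
`z, val, b = val, b, z` → z = 25; val = 4; b = 5
`z, val = z + b, val - z` → z = 30; val = -21
So z = 30

Answer: 30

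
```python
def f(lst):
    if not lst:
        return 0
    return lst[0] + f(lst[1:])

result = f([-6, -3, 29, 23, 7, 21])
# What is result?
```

(-6) + (-3) + 29 + 23 + 7 + 21 + 0 = 71

Answer: 71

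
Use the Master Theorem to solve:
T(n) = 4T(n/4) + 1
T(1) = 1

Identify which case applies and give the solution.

a=4, b=4, f(n)=1. log_4(4) = 1. Since c=0 < 1, Case 1 applies: T(n) = Θ(n^log_b(a)) = O(n).

Answer: O(n) - Case 1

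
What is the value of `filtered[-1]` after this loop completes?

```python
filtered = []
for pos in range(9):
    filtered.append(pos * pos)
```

Last element of squares 0 to 8
`filtered` takes the values: [] → [0] → [0, 1] → [0, 1, 4] → [0, 1, 4, 9] → [0, 1, 4, 9, 16] → [0, 1, 4, 9, 16, 25] → [0, 1, 4, 9, 16, 25, 36] → [0, 1, 4, 9, 16, 25, 36, 49] → [0, 1, 4, 9, 16, 25, 36, 49, 64]
So `filtered[-1]` = 64

Answer: 64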